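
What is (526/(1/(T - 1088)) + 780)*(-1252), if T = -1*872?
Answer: 1289785360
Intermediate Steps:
T = -872
(526/(1/(T - 1088)) + 780)*(-1252) = (526/(1/(-872 - 1088)) + 780)*(-1252) = (526/(1/(-1960)) + 780)*(-1252) = (526/(-1/1960) + 780)*(-1252) = (526*(-1960) + 780)*(-1252) = (-1030960 + 780)*(-1252) = -1030180*(-1252) = 1289785360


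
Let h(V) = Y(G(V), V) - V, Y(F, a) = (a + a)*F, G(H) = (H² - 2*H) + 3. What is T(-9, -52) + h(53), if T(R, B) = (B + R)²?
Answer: 290504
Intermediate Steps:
G(H) = 3 + H² - 2*H
Y(F, a) = 2*F*a (Y(F, a) = (2*a)*F = 2*F*a)
h(V) = -V + 2*V*(3 + V² - 2*V) (h(V) = 2*(3 + V² - 2*V)*V - V = 2*V*(3 + V² - 2*V) - V = -V + 2*V*(3 + V² - 2*V))
T(-9, -52) + h(53) = (-52 - 9)² + 53*(5 - 4*53 + 2*53²) = (-61)² + 53*(5 - 212 + 2*2809) = 3721 + 53*(5 - 212 + 5618) = 3721 + 53*5411 = 3721 + 286783 = 290504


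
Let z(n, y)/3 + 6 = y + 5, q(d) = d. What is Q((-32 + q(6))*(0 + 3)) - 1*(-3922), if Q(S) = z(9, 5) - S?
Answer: 4012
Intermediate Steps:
z(n, y) = -3 + 3*y (z(n, y) = -18 + 3*(y + 5) = -18 + 3*(5 + y) = -18 + (15 + 3*y) = -3 + 3*y)
Q(S) = 12 - S (Q(S) = (-3 + 3*5) - S = (-3 + 15) - S = 12 - S)
Q((-32 + q(6))*(0 + 3)) - 1*(-3922) = (12 - (-32 + 6)*(0 + 3)) - 1*(-3922) = (12 - (-26)*3) + 3922 = (12 - 1*(-78)) + 3922 = (12 + 78) + 3922 = 90 + 3922 = 4012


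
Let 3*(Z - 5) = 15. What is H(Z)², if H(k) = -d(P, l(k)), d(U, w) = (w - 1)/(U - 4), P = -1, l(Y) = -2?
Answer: 9/25 ≈ 0.36000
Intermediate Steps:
d(U, w) = (-1 + w)/(-4 + U)
Z = 10 (Z = 5 + (⅓)*15 = 5 + 5 = 10)
H(k) = -⅗ (H(k) = -(-1 - 2)/(-4 - 1) = -(-3)/(-5) = -(-1)*(-3)/5 = -1*⅗ = -⅗)
H(Z)² = (-⅗)² = 9/25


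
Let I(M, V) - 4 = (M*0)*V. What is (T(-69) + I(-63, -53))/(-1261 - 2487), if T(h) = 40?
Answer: -11/937 ≈ -0.011740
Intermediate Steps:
I(M, V) = 4 (I(M, V) = 4 + (M*0)*V = 4 + 0*V = 4 + 0 = 4)
(T(-69) + I(-63, -53))/(-1261 - 2487) = (40 + 4)/(-1261 - 2487) = 44/(-3748) = 44*(-1/3748) = -11/937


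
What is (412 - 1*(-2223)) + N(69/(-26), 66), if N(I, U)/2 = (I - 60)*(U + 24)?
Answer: -112355/13 ≈ -8642.7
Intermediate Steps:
N(I, U) = 2*(-60 + I)*(24 + U) (N(I, U) = 2*((I - 60)*(U + 24)) = 2*((-60 + I)*(24 + U)) = 2*(-60 + I)*(24 + U))
(412 - 1*(-2223)) + N(69/(-26), 66) = (412 - 1*(-2223)) + (-2880 - 120*66 + 48*(69/(-26)) + 2*(69/(-26))*66) = (412 + 2223) + (-2880 - 7920 + 48*(69*(-1/26)) + 2*(69*(-1/26))*66) = 2635 + (-2880 - 7920 + 48*(-69/26) + 2*(-69/26)*66) = 2635 + (-2880 - 7920 - 1656/13 - 4554/13) = 2635 - 146610/13 = -112355/13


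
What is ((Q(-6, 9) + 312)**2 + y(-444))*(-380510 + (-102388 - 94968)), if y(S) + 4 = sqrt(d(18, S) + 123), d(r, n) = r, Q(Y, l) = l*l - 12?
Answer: -83881294962 - 577866*sqrt(141) ≈ -8.3888e+10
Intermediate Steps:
Q(Y, l) = -12 + l**2 (Q(Y, l) = l**2 - 12 = -12 + l**2)
y(S) = -4 + sqrt(141) (y(S) = -4 + sqrt(18 + 123) = -4 + sqrt(141))
((Q(-6, 9) + 312)**2 + y(-444))*(-380510 + (-102388 - 94968)) = (((-12 + 9**2) + 312)**2 + (-4 + sqrt(141)))*(-380510 + (-102388 - 94968)) = (((-12 + 81) + 312)**2 + (-4 + sqrt(141)))*(-380510 - 197356) = ((69 + 312)**2 + (-4 + sqrt(141)))*(-577866) = (381**2 + (-4 + sqrt(141)))*(-577866) = (145161 + (-4 + sqrt(141)))*(-577866) = (145157 + sqrt(141))*(-577866) = -83881294962 - 577866*sqrt(141)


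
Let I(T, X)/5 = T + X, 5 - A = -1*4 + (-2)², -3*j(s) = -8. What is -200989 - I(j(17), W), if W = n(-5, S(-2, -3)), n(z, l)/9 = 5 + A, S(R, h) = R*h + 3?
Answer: -604357/3 ≈ -2.0145e+5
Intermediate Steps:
S(R, h) = 3 + R*h
j(s) = 8/3 (j(s) = -⅓*(-8) = 8/3)
A = 5 (A = 5 - (-1*4 + (-2)²) = 5 - (-4 + 4) = 5 - 1*0 = 5 + 0 = 5)
n(z, l) = 90 (n(z, l) = 9*(5 + 5) = 9*10 = 90)
W = 90
I(T, X) = 5*T + 5*X (I(T, X) = 5*(T + X) = 5*T + 5*X)
-200989 - I(j(17), W) = -200989 - (5*(8/3) + 5*90) = -200989 - (40/3 + 450) = -200989 - 1*1390/3 = -200989 - 1390/3 = -604357/3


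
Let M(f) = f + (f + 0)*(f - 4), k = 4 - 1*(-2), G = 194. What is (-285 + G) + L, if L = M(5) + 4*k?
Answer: -57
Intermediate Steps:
k = 6 (k = 4 + 2 = 6)
M(f) = f + f*(-4 + f)
L = 34 (L = 5*(-3 + 5) + 4*6 = 5*2 + 24 = 10 + 24 = 34)
(-285 + G) + L = (-285 + 194) + 34 = -91 + 34 = -57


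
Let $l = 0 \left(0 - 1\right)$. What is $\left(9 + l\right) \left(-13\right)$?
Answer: $-117$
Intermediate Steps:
$l = 0$ ($l = 0 \left(-1\right) = 0$)
$\left(9 + l\right) \left(-13\right) = \left(9 + 0\right) \left(-13\right) = 9 \left(-13\right) = -117$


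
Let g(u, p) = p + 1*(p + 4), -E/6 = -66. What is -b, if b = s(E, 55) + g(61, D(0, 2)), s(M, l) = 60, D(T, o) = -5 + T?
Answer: -54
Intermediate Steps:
E = 396 (E = -6*(-66) = 396)
g(u, p) = 4 + 2*p (g(u, p) = p + 1*(4 + p) = p + (4 + p) = 4 + 2*p)
b = 54 (b = 60 + (4 + 2*(-5 + 0)) = 60 + (4 + 2*(-5)) = 60 + (4 - 10) = 60 - 6 = 54)
-b = -1*54 = -54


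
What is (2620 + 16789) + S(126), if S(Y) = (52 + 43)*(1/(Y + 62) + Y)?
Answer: 5899347/188 ≈ 31380.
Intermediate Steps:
S(Y) = 95*Y + 95/(62 + Y) (S(Y) = 95*(1/(62 + Y) + Y) = 95*(Y + 1/(62 + Y)) = 95*Y + 95/(62 + Y))
(2620 + 16789) + S(126) = (2620 + 16789) + 95*(1 + 126² + 62*126)/(62 + 126) = 19409 + 95*(1 + 15876 + 7812)/188 = 19409 + 95*(1/188)*23689 = 19409 + 2250455/188 = 5899347/188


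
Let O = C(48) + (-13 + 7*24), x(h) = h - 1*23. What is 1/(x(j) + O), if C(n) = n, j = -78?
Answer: 1/102 ≈ 0.0098039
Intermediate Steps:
x(h) = -23 + h (x(h) = h - 23 = -23 + h)
O = 203 (O = 48 + (-13 + 7*24) = 48 + (-13 + 168) = 48 + 155 = 203)
1/(x(j) + O) = 1/((-23 - 78) + 203) = 1/(-101 + 203) = 1/102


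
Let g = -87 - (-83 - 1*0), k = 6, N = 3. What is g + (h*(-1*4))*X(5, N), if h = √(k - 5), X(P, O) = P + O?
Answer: -36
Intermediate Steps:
X(P, O) = O + P
h = 1 (h = √(6 - 5) = √1 = 1)
g = -4 (g = -87 - (-83 + 0) = -87 - 1*(-83) = -87 + 83 = -4)
g + (h*(-1*4))*X(5, N) = -4 + (1*(-1*4))*(3 + 5) = -4 + (1*(-4))*8 = -4 - 4*8 = -4 - 32 = -36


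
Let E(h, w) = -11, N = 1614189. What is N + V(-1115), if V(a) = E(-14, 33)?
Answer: 1614178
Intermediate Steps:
V(a) = -11
N + V(-1115) = 1614189 - 11 = 1614178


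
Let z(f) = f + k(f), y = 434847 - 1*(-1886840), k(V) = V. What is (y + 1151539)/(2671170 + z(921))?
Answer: 578871/445502 ≈ 1.2994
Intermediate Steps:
y = 2321687 (y = 434847 + 1886840 = 2321687)
z(f) = 2*f (z(f) = f + f = 2*f)
(y + 1151539)/(2671170 + z(921)) = (2321687 + 1151539)/(2671170 + 2*921) = 3473226/(2671170 + 1842) = 3473226/2673012 = 3473226*(1/2673012) = 578871/445502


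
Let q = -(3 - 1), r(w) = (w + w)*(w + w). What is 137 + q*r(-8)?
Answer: -375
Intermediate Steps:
r(w) = 4*w² (r(w) = (2*w)*(2*w) = 4*w²)
q = -2 (q = -1*2 = -2)
137 + q*r(-8) = 137 - 8*(-8)² = 137 - 8*64 = 137 - 2*256 = 137 - 512 = -375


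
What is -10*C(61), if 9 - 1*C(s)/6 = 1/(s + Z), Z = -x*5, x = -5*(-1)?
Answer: -1615/3 ≈ -538.33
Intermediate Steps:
x = 5
Z = -25 (Z = -1*5*5 = -5*5 = -25)
C(s) = 54 - 6/(-25 + s) (C(s) = 54 - 6/(s - 25) = 54 - 6/(-25 + s))
-10*C(61) = -60*(-226 + 9*61)/(-25 + 61) = -60*(-226 + 549)/36 = -60*323/36 = -10*323/6 = -1615/3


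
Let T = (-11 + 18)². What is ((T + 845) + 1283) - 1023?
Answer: 1154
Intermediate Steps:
T = 49 (T = 7² = 49)
((T + 845) + 1283) - 1023 = ((49 + 845) + 1283) - 1023 = (894 + 1283) - 1023 = 2177 - 1023 = 1154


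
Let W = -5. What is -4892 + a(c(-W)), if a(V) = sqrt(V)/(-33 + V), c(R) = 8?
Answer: -4892 - 2*sqrt(2)/25 ≈ -4892.1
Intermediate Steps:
a(V) = sqrt(V)/(-33 + V)
-4892 + a(c(-W)) = -4892 + sqrt(8)/(-33 + 8) = -4892 + (2*sqrt(2))/(-25) = -4892 + (2*sqrt(2))*(-1/25) = -4892 - 2*sqrt(2)/25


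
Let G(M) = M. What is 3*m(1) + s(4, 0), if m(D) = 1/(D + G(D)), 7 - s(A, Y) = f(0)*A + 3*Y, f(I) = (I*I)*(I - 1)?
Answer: 17/2 ≈ 8.5000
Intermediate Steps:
f(I) = I²*(-1 + I)
s(A, Y) = 7 - 3*Y (s(A, Y) = 7 - ((0²*(-1 + 0))*A + 3*Y) = 7 - ((0*(-1))*A + 3*Y) = 7 - (0*A + 3*Y) = 7 - (0 + 3*Y) = 7 - 3*Y)
m(D) = 1/(2*D) (m(D) = 1/(D + D) = 1/(2*D))
3*m(1) + s(4, 0) = 3*((½)/1) + (7 - 3*0) = 3*((½)*1) + (7 + 0) = 3*(½) + 7 = 3/2 + 7 = 17/2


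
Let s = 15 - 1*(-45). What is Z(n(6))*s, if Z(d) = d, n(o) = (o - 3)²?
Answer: 540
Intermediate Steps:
n(o) = (-3 + o)²
s = 60 (s = 15 + 45 = 60)
Z(n(6))*s = (-3 + 6)²*60 = 3²*60 = 9*60 = 540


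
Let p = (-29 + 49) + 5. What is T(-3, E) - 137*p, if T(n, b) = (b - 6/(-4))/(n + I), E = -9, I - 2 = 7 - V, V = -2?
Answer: -54815/16 ≈ -3425.9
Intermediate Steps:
I = 11 (I = 2 + (7 - 1*(-2)) = 2 + (7 + 2) = 2 + 9 = 11)
T(n, b) = (3/2 + b)/(11 + n) (T(n, b) = (b - 6/(-4))/(n + 11) = (b - 6*(-¼))/(11 + n) = (b + 3/2)/(11 + n) = (3/2 + b)/(11 + n))
p = 25 (p = 20 + 5 = 25)
T(-3, E) - 137*p = (3/2 - 9)/(11 - 3) - 137*25 = -15/2/8 - 3425 = (⅛)*(-15/2) - 3425 = -15/16 - 3425 = -54815/16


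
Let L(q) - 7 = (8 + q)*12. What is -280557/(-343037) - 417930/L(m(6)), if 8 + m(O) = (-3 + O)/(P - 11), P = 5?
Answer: -143365172853/343037 ≈ -4.1793e+5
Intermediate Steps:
m(O) = -15/2 - O/6 (m(O) = -8 + (-3 + O)/(5 - 11) = -8 + (-3 + O)/(-6) = -8 + (-3 + O)*(-⅙) = -8 + (½ - O/6) = -15/2 - O/6)
L(q) = 103 + 12*q (L(q) = 7 + (8 + q)*12 = 7 + (96 + 12*q) = 103 + 12*q)
-280557/(-343037) - 417930/L(m(6)) = -280557/(-343037) - 417930/(103 + 12*(-15/2 - ⅙*6)) = -280557*(-1/343037) - 417930/(103 + 12*(-15/2 - 1)) = 280557/343037 - 417930/(103 + 12*(-17/2)) = 280557/343037 - 417930/(103 - 102) = 280557/343037 - 417930/1 = 280557/343037 - 417930*1 = 280557/343037 - 417930 = -143365172853/343037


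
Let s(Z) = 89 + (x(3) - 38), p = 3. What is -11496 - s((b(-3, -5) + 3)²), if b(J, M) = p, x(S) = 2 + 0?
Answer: -11549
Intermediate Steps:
x(S) = 2
b(J, M) = 3
s(Z) = 53 (s(Z) = 89 + (2 - 38) = 89 - 36 = 53)
-11496 - s((b(-3, -5) + 3)²) = -11496 - 1*53 = -11496 - 53 = -11549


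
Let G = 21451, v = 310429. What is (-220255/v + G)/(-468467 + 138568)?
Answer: -951256032/14630030953 ≈ -0.065021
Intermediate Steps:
(-220255/v + G)/(-468467 + 138568) = (-220255/310429 + 21451)/(-468467 + 138568) = (-220255*1/310429 + 21451)/(-329899) = (-31465/44347 + 21451)*(-1/329899) = (951256032/44347)*(-1/329899) = -951256032/14630030953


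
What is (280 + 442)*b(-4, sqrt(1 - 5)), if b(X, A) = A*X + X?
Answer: -2888 - 5776*I ≈ -2888.0 - 5776.0*I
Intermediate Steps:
b(X, A) = X + A*X
(280 + 442)*b(-4, sqrt(1 - 5)) = (280 + 442)*(-4*(1 + sqrt(1 - 5))) = 722*(-4*(1 + sqrt(-4))) = 722*(-4*(1 + 2*I)) = 722*(-4 - 8*I) = -2888 - 5776*I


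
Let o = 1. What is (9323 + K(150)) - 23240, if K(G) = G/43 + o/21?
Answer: -12563858/903 ≈ -13913.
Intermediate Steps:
K(G) = 1/21 + G/43 (K(G) = G/43 + 1/21 = 1/21 + G/43)
(9323 + K(150)) - 23240 = (9323 + (1/21 + (1/43)*150)) - 23240 = (9323 + (1/21 + 150/43)) - 23240 = (9323 + 3193/903) - 23240 = 8421862/903 - 23240 = -12563858/903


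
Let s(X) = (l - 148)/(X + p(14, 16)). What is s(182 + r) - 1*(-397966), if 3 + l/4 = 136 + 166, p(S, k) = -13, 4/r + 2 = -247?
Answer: 16745476334/42077 ≈ 3.9797e+5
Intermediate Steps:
r = -4/249 (r = 4/(-2 - 247) = 4/(-249) = 4*(-1/249) = -4/249 ≈ -0.016064)
l = 1196 (l = -12 + 4*(136 + 166) = -12 + 4*302 = -12 + 1208 = 1196)
s(X) = 1048/(-13 + X) (s(X) = (1196 - 148)/(X - 13) = 1048/(-13 + X))
s(182 + r) - 1*(-397966) = 1048/(-13 + (182 - 4/249)) - 1*(-397966) = 1048/(-13 + 45314/249) + 397966 = 1048/(42077/249) + 397966 = 1048*(249/42077) + 397966 = 260952/42077 + 397966 = 16745476334/42077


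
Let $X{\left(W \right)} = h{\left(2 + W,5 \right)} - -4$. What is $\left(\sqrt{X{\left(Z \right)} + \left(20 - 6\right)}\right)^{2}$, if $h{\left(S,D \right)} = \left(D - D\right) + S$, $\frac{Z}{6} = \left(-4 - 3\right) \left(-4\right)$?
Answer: $188$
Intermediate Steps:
$Z = 168$ ($Z = 6 \left(-4 - 3\right) \left(-4\right) = 6 \left(\left(-7\right) \left(-4\right)\right) = 6 \cdot 28 = 168$)
$h{\left(S,D \right)} = S$ ($h{\left(S,D \right)} = 0 + S = S$)
$X{\left(W \right)} = 6 + W$ ($X{\left(W \right)} = \left(2 + W\right) - -4 = \left(2 + W\right) + 4 = 6 + W$)
$\left(\sqrt{X{\left(Z \right)} + \left(20 - 6\right)}\right)^{2} = \left(\sqrt{\left(6 + 168\right) + \left(20 - 6\right)}\right)^{2} = \left(\sqrt{174 + 14}\right)^{2} = \left(\sqrt{188}\right)^{2} = \left(2 \sqrt{47}\right)^{2} = 188$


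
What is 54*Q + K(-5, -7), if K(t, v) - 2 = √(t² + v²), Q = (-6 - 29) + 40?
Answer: 272 + √74 ≈ 280.60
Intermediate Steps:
Q = 5 (Q = -35 + 40 = 5)
K(t, v) = 2 + √(t² + v²)
54*Q + K(-5, -7) = 54*5 + (2 + √((-5)² + (-7)²)) = 270 + (2 + √(25 + 49)) = 270 + (2 + √74) = 272 + √74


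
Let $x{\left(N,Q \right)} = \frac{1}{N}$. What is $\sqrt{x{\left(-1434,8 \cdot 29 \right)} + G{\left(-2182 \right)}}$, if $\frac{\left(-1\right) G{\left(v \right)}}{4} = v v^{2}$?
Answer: $\frac{\sqrt{85452059211367398}}{1434} \approx 2.0385 \cdot 10^{5}$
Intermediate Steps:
$G{\left(v \right)} = - 4 v^{3}$ ($G{\left(v \right)} = - 4 v v^{2} = - 4 v^{3}$)
$\sqrt{x{\left(-1434,8 \cdot 29 \right)} + G{\left(-2182 \right)}} = \sqrt{\frac{1}{-1434} - 4 \left(-2182\right)^{3}} = \sqrt{- \frac{1}{1434} - -41555090272} = \sqrt{- \frac{1}{1434} + 41555090272} = \sqrt{\frac{59589999450047}{1434}} = \frac{\sqrt{85452059211367398}}{1434}$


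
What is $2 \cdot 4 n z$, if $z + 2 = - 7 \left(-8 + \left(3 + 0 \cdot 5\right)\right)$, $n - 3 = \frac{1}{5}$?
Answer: $\frac{4224}{5} \approx 844.8$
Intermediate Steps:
$n = \frac{16}{5}$ ($n = 3 + \frac{1}{5} = \frac{16}{5} \approx 3.2$)
$z = 33$ ($z = -2 - 7 \left(-8 + \left(3 + 0 \cdot 5\right)\right) = -2 - 7 \left(-8 + \left(3 + 0\right)\right) = -2 - 7 \left(-8 + 3\right) = -2 - -35 = -2 + 35 = 33$)
$2 \cdot 4 n z = 2 \cdot 4 \cdot \frac{16}{5} \cdot 33 = 8 \cdot \frac{16}{5} \cdot 33 = \frac{128}{5} \cdot 33 = \frac{4224}{5}$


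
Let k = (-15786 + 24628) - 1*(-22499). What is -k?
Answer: -31341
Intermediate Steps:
k = 31341 (k = 8842 + 22499 = 31341)
-k = -1*31341 = -31341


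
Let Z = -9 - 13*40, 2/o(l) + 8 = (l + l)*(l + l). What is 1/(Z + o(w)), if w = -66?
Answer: -8708/4606531 ≈ -0.0018904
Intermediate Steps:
o(l) = 2/(-8 + 4*l²) (o(l) = 2/(-8 + (l + l)*(l + l)) = 2/(-8 + (2*l)*(2*l)) = 2/(-8 + 4*l²))
Z = -529 (Z = -9 - 520 = -529)
1/(Z + o(w)) = 1/(-529 + 1/(2*(-2 + (-66)²))) = 1/(-529 + 1/(2*(-2 + 4356))) = 1/(-529 + (½)/4354) = 1/(-529 + (½)*(1/4354)) = 1/(-529 + 1/8708) = 1/(-4606531/8708) = -8708/4606531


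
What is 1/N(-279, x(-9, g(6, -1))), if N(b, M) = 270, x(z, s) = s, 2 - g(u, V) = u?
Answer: 1/270 ≈ 0.0037037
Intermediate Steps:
g(u, V) = 2 - u
1/N(-279, x(-9, g(6, -1))) = 1/270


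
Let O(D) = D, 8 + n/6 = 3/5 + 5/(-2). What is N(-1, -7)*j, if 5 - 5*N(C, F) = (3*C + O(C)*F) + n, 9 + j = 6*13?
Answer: 20838/25 ≈ 833.52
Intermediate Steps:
n = -297/5 (n = -48 + 6*(3/5 + 5/(-2)) = -48 + 6*(3*(⅕) + 5*(-½)) = -48 + 6*(⅗ - 5/2) = -48 + 6*(-19/10) = -48 - 57/5 = -297/5 ≈ -59.400)
j = 69 (j = -9 + 6*13 = -9 + 78 = 69)
N(C, F) = 322/25 - 3*C/5 - C*F/5 (N(C, F) = 1 - ((3*C + C*F) - 297/5)/5 = 1 - (-297/5 + 3*C + C*F)/5 = 1 + (297/25 - 3*C/5 - C*F/5) = 322/25 - 3*C/5 - C*F/5)
N(-1, -7)*j = (322/25 - ⅗*(-1) - ⅕*(-1)*(-7))*69 = (322/25 + ⅗ - 7/5)*69 = (302/25)*69 = 20838/25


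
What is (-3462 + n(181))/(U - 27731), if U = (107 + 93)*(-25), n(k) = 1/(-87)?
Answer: 301195/2847597 ≈ 0.10577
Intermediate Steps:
n(k) = -1/87
U = -5000 (U = 200*(-25) = -5000)
(-3462 + n(181))/(U - 27731) = (-3462 - 1/87)/(-5000 - 27731) = -301195/87/(-32731) = -301195/87*(-1/32731) = 301195/2847597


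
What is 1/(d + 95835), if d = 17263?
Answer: 1/113098 ≈ 8.8419e-6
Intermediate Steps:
1/(d + 95835) = 1/(17263 + 95835) = 1/113098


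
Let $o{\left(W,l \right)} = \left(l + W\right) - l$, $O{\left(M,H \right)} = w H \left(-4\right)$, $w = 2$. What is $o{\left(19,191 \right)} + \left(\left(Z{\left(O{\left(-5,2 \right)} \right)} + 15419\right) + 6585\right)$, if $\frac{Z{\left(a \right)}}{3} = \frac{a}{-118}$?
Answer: $\frac{1299381}{59} \approx 22023.0$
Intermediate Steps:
$O{\left(M,H \right)} = - 8 H$ ($O{\left(M,H \right)} = 2 H \left(-4\right) = 2 \left(- 4 H\right) = - 8 H$)
$o{\left(W,l \right)} = W$ ($o{\left(W,l \right)} = \left(W + l\right) - l = W$)
$Z{\left(a \right)} = - \frac{3 a}{118}$ ($Z{\left(a \right)} = 3 \frac{a}{-118} = 3 a \left(- \frac{1}{118}\right) = 3 \left(- \frac{a}{118}\right) = - \frac{3 a}{118}$)
$o{\left(19,191 \right)} + \left(\left(Z{\left(O{\left(-5,2 \right)} \right)} + 15419\right) + 6585\right) = 19 + \left(\left(- \frac{3 \left(\left(-8\right) 2\right)}{118} + 15419\right) + 6585\right) = 19 + \left(\left(\left(- \frac{3}{118}\right) \left(-16\right) + 15419\right) + 6585\right) = 19 + \left(\left(\frac{24}{59} + 15419\right) + 6585\right) = 19 + \left(\frac{909745}{59} + 6585\right) = 19 + \frac{1298260}{59} = \frac{1299381}{59}$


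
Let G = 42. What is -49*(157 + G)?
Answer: -9751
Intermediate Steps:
-49*(157 + G) = -49*(157 + 42) = -49*199 = -9751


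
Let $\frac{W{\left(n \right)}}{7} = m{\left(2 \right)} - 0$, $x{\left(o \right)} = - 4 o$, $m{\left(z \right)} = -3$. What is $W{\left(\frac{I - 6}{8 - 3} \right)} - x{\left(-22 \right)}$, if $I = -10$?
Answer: $-109$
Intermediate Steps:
$W{\left(n \right)} = -21$ ($W{\left(n \right)} = 7 \left(-3 - 0\right) = 7 \left(-3 + 0\right) = 7 \left(-3\right) = -21$)
$W{\left(\frac{I - 6}{8 - 3} \right)} - x{\left(-22 \right)} = -21 - \left(-4\right) \left(-22\right) = -21 - 88 = -109$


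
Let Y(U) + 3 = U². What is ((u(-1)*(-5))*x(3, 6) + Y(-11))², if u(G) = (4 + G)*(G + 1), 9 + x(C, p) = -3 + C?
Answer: 13924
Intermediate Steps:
x(C, p) = -12 + C (x(C, p) = -9 + (-3 + C) = -12 + C)
Y(U) = -3 + U²
u(G) = (1 + G)*(4 + G) (u(G) = (4 + G)*(1 + G) = (1 + G)*(4 + G))
((u(-1)*(-5))*x(3, 6) + Y(-11))² = (((4 + (-1)² + 5*(-1))*(-5))*(-12 + 3) + (-3 + (-11)²))² = (((4 + 1 - 5)*(-5))*(-9) + (-3 + 121))² = ((0*(-5))*(-9) + 118)² = (0*(-9) + 118)² = (0 + 118)² = 118² = 13924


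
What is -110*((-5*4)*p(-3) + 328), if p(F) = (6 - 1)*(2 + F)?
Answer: -47080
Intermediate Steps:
p(F) = 10 + 5*F (p(F) = 5*(2 + F) = 10 + 5*F)
-110*((-5*4)*p(-3) + 328) = -110*((-5*4)*(10 + 5*(-3)) + 328) = -110*(-20*(10 - 15) + 328) = -110*(-20*(-5) + 328) = -110*(100 + 328) = -110*428 = -47080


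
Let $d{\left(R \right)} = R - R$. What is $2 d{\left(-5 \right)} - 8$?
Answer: $-8$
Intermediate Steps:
$d{\left(R \right)} = 0$
$2 d{\left(-5 \right)} - 8 = 2 \cdot 0 - 8 = 0 - 8 = -8$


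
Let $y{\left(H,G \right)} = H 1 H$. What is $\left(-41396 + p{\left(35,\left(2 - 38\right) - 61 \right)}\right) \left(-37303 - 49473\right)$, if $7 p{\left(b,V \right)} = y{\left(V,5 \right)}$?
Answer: $\frac{24328779688}{7} \approx 3.4755 \cdot 10^{9}$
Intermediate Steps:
$y{\left(H,G \right)} = H^{2}$ ($y{\left(H,G \right)} = H H = H^{2}$)
$p{\left(b,V \right)} = \frac{V^{2}}{7}$
$\left(-41396 + p{\left(35,\left(2 - 38\right) - 61 \right)}\right) \left(-37303 - 49473\right) = \left(-41396 + \frac{\left(\left(2 - 38\right) - 61\right)^{2}}{7}\right) \left(-37303 - 49473\right) = \left(-41396 + \frac{\left(-36 - 61\right)^{2}}{7}\right) \left(-86776\right) = \left(-41396 + \frac{\left(-97\right)^{2}}{7}\right) \left(-86776\right) = \left(-41396 + \frac{1}{7} \cdot 9409\right) \left(-86776\right) = \left(-41396 + \frac{9409}{7}\right) \left(-86776\right) = \left(- \frac{280363}{7}\right) \left(-86776\right) = \frac{24328779688}{7}$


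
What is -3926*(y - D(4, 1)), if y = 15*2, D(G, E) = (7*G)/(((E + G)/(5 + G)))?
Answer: 400452/5 ≈ 80090.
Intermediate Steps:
D(G, E) = 7*G*(5 + G)/(E + G) (D(G, E) = (7*G)/(((E + G)/(5 + G))) = (7*G)*((5 + G)/(E + G)) = 7*G*(5 + G)/(E + G))
y = 30
-3926*(y - D(4, 1)) = -3926*(30 - 7*4*(5 + 4)/(1 + 4)) = -3926*(30 - 7*4*9/5) = -3926*(30 - 1*252/5) = -3926*(30 - 252/5) = -3926*(-102/5) = 400452/5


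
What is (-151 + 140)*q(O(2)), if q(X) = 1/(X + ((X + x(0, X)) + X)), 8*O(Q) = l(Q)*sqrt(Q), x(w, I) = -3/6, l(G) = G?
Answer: -44/7 - 66*sqrt(2)/7 ≈ -19.620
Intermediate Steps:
x(w, I) = -1/2 (x(w, I) = -3*1/6 = -1/2)
O(Q) = Q**(3/2)/8 (O(Q) = (Q*sqrt(Q))/8 = Q**(3/2)/8)
q(X) = 1/(-1/2 + 3*X) (q(X) = 1/(X + ((X - 1/2) + X)) = 1/(X + ((-1/2 + X) + X)) = 1/(X + (-1/2 + 2*X)) = 1/(-1/2 + 3*X))
(-151 + 140)*q(O(2)) = (-151 + 140)*(2/(-1 + 6*(2**(3/2)/8))) = -22/(-1 + 6*((2*sqrt(2))/8)) = -22/(-1 + 6*(sqrt(2)/4)) = -22/(-1 + 3*sqrt(2)/2)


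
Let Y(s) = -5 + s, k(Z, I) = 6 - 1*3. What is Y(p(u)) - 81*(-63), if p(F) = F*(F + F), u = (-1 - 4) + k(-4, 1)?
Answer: 5106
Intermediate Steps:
k(Z, I) = 3 (k(Z, I) = 6 - 3 = 3)
u = -2 (u = (-1 - 4) + 3 = -5 + 3 = -2)
p(F) = 2*F² (p(F) = F*(2*F) = 2*F²)
Y(p(u)) - 81*(-63) = (-5 + 2*(-2)²) - 81*(-63) = (-5 + 2*4) + 5103 = (-5 + 8) + 5103 = 3 + 5103 = 5106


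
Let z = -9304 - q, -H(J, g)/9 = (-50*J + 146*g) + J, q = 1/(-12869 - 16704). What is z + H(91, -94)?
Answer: 4564385540/29573 ≈ 1.5434e+5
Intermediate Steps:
q = -1/29573 (q = 1/(-29573) = -1/29573 ≈ -3.3815e-5)
H(J, g) = -1314*g + 441*J (H(J, g) = -9*((-50*J + 146*g) + J) = -9*(-49*J + 146*g) = -1314*g + 441*J)
z = -275147191/29573 (z = -9304 - 1*(-1/29573) = -9304 + 1/29573 = -275147191/29573 ≈ -9304.0)
z + H(91, -94) = -275147191/29573 + (-1314*(-94) + 441*91) = -275147191/29573 + (123516 + 40131) = -275147191/29573 + 163647 = 4564385540/29573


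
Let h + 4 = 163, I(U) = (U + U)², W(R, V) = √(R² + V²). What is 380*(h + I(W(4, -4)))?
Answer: 109060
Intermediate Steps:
I(U) = 4*U² (I(U) = (2*U)² = 4*U²)
h = 159 (h = -4 + 163 = 159)
380*(h + I(W(4, -4))) = 380*(159 + 4*(√(4² + (-4)²))²) = 380*(159 + 4*(√(16 + 16))²) = 380*(159 + 4*(√32)²) = 380*(159 + 4*(4*√2)²) = 380*(159 + 4*32) = 380*(159 + 128) = 380*287 = 109060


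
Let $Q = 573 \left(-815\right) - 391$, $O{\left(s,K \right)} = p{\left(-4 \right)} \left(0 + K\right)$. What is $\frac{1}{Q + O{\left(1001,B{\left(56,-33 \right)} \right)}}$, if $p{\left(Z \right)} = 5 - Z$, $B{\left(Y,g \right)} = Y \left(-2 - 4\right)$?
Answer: $- \frac{1}{470410} \approx -2.1258 \cdot 10^{-6}$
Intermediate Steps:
$B{\left(Y,g \right)} = - 6 Y$ ($B{\left(Y,g \right)} = Y \left(-6\right) = - 6 Y$)
$O{\left(s,K \right)} = 9 K$ ($O{\left(s,K \right)} = \left(5 - -4\right) \left(0 + K\right) = \left(5 + 4\right) K = 9 K$)
$Q = -467386$ ($Q = -466995 - 391 = -467386$)
$\frac{1}{Q + O{\left(1001,B{\left(56,-33 \right)} \right)}} = \frac{1}{-467386 + 9 \left(\left(-6\right) 56\right)} = \frac{1}{-467386 + 9 \left(-336\right)} = \frac{1}{-467386 - 3024} = \frac{1}{-470410} = - \frac{1}{470410}$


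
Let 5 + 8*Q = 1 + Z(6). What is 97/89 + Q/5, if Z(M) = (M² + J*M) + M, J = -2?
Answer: 3097/1780 ≈ 1.7399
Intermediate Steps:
Z(M) = M² - M (Z(M) = (M² - 2*M) + M = M² - M)
Q = 13/4 (Q = -5/8 + (1 + 6*(-1 + 6))/8 = -5/8 + (1 + 6*5)/8 = -5/8 + (1 + 30)/8 = -5/8 + (⅛)*31 = -5/8 + 31/8 = 13/4 ≈ 3.2500)
97/89 + Q/5 = 97/89 + (13/4)/5 = 97*(1/89) + (13/4)*(⅕) = 97/89 + 13/20 = 3097/1780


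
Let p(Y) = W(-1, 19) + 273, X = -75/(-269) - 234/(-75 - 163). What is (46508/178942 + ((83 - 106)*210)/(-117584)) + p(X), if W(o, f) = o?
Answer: 1432351918337/5260179032 ≈ 272.30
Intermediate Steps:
X = 40398/32011 (X = -75*(-1/269) - 234/(-238) = 75/269 - 234*(-1/238) = 75/269 + 117/119 = 40398/32011 ≈ 1.2620)
p(Y) = 272 (p(Y) = -1 + 273 = 272)
(46508/178942 + ((83 - 106)*210)/(-117584)) + p(X) = (46508/178942 + ((83 - 106)*210)/(-117584)) + 272 = (46508*(1/178942) - 23*210*(-1/117584)) + 272 = (23254/89471 - 4830*(-1/117584)) + 272 = (23254/89471 + 2415/58792) + 272 = 1583221633/5260179032 + 272 = 1432351918337/5260179032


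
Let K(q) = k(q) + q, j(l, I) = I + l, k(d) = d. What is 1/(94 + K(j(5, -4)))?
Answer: 1/96 ≈ 0.010417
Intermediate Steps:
K(q) = 2*q (K(q) = q + q = 2*q)
1/(94 + K(j(5, -4))) = 1/(94 + 2*(-4 + 5)) = 1/(94 + 2*1) = 1/(94 + 2) = 1/96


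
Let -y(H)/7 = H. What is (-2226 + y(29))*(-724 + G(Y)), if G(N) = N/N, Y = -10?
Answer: 1756167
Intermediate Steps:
y(H) = -7*H
G(N) = 1
(-2226 + y(29))*(-724 + G(Y)) = (-2226 - 7*29)*(-724 + 1) = (-2226 - 203)*(-723) = -2429*(-723) = 1756167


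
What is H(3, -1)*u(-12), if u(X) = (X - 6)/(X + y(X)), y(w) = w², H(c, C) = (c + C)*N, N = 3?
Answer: -9/11 ≈ -0.81818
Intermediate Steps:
H(c, C) = 3*C + 3*c (H(c, C) = (c + C)*3 = (C + c)*3 = 3*C + 3*c)
u(X) = (-6 + X)/(X + X²) (u(X) = (X - 6)/(X + X²) = (-6 + X)/(X + X²))
H(3, -1)*u(-12) = (3*(-1) + 3*3)*((-6 - 12)/((-12)*(1 - 12))) = (-3 + 9)*(-1/12*(-18)/(-11)) = 6*(-1/12*(-1/11)*(-18)) = 6*(-3/22) = -9/11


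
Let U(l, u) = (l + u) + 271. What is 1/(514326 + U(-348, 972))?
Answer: 1/515221 ≈ 1.9409e-6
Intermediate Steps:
U(l, u) = 271 + l + u
1/(514326 + U(-348, 972)) = 1/(514326 + (271 - 348 + 972)) = 1/(514326 + 895) = 1/515221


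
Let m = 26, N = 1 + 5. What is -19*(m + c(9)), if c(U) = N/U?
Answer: -1520/3 ≈ -506.67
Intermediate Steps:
N = 6
c(U) = 6/U
-19*(m + c(9)) = -19*(26 + 6/9) = -19*(26 + 6*(⅑)) = -19*(26 + ⅔) = -19*80/3 = -1520/3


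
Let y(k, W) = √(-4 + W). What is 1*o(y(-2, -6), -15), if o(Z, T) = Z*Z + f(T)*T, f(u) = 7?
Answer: -115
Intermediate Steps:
o(Z, T) = Z² + 7*T (o(Z, T) = Z*Z + 7*T = Z² + 7*T)
1*o(y(-2, -6), -15) = 1*((√(-4 - 6))² + 7*(-15)) = 1*((√(-10))² - 105) = 1*((I*√10)² - 105) = 1*(-10 - 105) = 1*(-115) = -115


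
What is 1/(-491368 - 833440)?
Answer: -1/1324808 ≈ -7.5483e-7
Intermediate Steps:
1/(-491368 - 833440) = 1/(-1324808) = -1/1324808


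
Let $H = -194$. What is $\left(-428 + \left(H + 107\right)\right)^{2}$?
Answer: $265225$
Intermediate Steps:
$\left(-428 + \left(H + 107\right)\right)^{2} = \left(-428 + \left(-194 + 107\right)\right)^{2} = \left(-428 - 87\right)^{2} = \left(-515\right)^{2} = 265225$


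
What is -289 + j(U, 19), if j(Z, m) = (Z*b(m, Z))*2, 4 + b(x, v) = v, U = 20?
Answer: 351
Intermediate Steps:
b(x, v) = -4 + v
j(Z, m) = 2*Z*(-4 + Z) (j(Z, m) = (Z*(-4 + Z))*2 = 2*Z*(-4 + Z))
-289 + j(U, 19) = -289 + 2*20*(-4 + 20) = -289 + 2*20*16 = -289 + 640 = 351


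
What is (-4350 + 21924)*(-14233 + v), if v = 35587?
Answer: 375275196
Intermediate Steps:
(-4350 + 21924)*(-14233 + v) = (-4350 + 21924)*(-14233 + 35587) = 17574*21354 = 375275196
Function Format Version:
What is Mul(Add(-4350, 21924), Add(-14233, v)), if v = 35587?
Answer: 375275196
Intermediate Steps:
Mul(Add(-4350, 21924), Add(-14233, v)) = Mul(Add(-4350, 21924), Add(-14233, 35587)) = Mul(17574, 21354) = 375275196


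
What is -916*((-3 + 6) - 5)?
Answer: 1832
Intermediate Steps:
-916*((-3 + 6) - 5) = -916*(3 - 5) = -916*(-2) = 1832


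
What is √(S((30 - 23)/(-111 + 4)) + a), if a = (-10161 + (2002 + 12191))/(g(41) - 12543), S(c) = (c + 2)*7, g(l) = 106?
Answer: 3*√2600863335539/1330759 ≈ 3.6356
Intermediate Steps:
S(c) = 14 + 7*c (S(c) = (2 + c)*7 = 14 + 7*c)
a = -4032/12437 (a = (-10161 + (2002 + 12191))/(106 - 12543) = (-10161 + 14193)/(-12437) = 4032*(-1/12437) = -4032/12437 ≈ -0.32419)
√(S((30 - 23)/(-111 + 4)) + a) = √((14 + 7*((30 - 23)/(-111 + 4))) - 4032/12437) = √((14 + 7*(7/(-107))) - 4032/12437) = √((14 + 7*(7*(-1/107))) - 4032/12437) = √((14 + 7*(-7/107)) - 4032/12437) = √((14 - 49/107) - 4032/12437) = √(1449/107 - 4032/12437) = √(17589789/1330759) = 3*√2600863335539/1330759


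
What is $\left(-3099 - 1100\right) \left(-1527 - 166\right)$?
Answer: $7108907$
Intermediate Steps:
$\left(-3099 - 1100\right) \left(-1527 - 166\right) = \left(-4199\right) \left(-1693\right) = 7108907$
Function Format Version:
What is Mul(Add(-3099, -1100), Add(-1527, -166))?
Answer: 7108907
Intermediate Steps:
Mul(Add(-3099, -1100), Add(-1527, -166)) = Mul(-4199, -1693) = 7108907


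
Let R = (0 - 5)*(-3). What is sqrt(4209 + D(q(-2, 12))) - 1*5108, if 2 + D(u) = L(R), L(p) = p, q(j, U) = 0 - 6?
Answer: -5108 + sqrt(4222) ≈ -5043.0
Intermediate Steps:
q(j, U) = -6
R = 15 (R = -5*(-3) = 15)
D(u) = 13 (D(u) = -2 + 15 = 13)
sqrt(4209 + D(q(-2, 12))) - 1*5108 = sqrt(4209 + 13) - 1*5108 = sqrt(4222) - 5108 = -5108 + sqrt(4222)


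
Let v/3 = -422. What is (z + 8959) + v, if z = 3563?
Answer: 11256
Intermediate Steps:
v = -1266 (v = 3*(-422) = -1266)
(z + 8959) + v = (3563 + 8959) - 1266 = 12522 - 1266 = 11256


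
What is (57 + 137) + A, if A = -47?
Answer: 147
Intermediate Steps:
(57 + 137) + A = (57 + 137) - 47 = 194 - 47 = 147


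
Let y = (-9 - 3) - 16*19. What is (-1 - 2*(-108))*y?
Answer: -67940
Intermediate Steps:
y = -316 (y = -12 - 304 = -316)
(-1 - 2*(-108))*y = (-1 - 2*(-108))*(-316) = (-1 + 216)*(-316) = 215*(-316) = -67940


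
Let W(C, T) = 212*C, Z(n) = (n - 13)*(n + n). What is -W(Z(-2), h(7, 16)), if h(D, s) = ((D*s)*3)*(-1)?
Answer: -12720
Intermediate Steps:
Z(n) = 2*n*(-13 + n) (Z(n) = (-13 + n)*(2*n) = 2*n*(-13 + n))
h(D, s) = -3*D*s (h(D, s) = (3*D*s)*(-1) = -3*D*s)
-W(Z(-2), h(7, 16)) = -212*2*(-2)*(-13 - 2) = -212*2*(-2)*(-15) = -212*60 = -1*12720 = -12720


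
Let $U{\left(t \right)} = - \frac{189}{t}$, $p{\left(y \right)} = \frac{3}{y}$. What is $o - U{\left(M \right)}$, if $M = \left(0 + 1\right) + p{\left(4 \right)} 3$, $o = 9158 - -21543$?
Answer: $\frac{399869}{13} \approx 30759.0$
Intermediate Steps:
$o = 30701$ ($o = 9158 + 21543 = 30701$)
$M = \frac{13}{4}$ ($M = \left(0 + 1\right) + \frac{3}{4} \cdot 3 = 1 + 3 \cdot \frac{1}{4} \cdot 3 = 1 + \frac{3}{4} \cdot 3 = 1 + \frac{9}{4} = \frac{13}{4} \approx 3.25$)
$o - U{\left(M \right)} = 30701 - - \frac{189}{\frac{13}{4}} = 30701 - \left(-189\right) \frac{4}{13} = 30701 - - \frac{756}{13} = 30701 + \frac{756}{13} = \frac{399869}{13}$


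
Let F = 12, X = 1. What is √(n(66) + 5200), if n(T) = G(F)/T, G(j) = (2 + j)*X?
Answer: √5663031/33 ≈ 72.113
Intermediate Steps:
G(j) = 2 + j (G(j) = (2 + j)*1 = 2 + j)
n(T) = 14/T (n(T) = (2 + 12)/T = 14/T)
√(n(66) + 5200) = √(14/66 + 5200) = √(14*(1/66) + 5200) = √(7/33 + 5200) = √(171607/33) = √5663031/33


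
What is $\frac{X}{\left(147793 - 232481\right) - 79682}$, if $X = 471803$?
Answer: $- \frac{471803}{164370} \approx -2.8704$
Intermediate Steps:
$\frac{X}{\left(147793 - 232481\right) - 79682} = \frac{471803}{\left(147793 - 232481\right) - 79682} = \frac{471803}{-84688 - 79682} = \frac{471803}{-164370} = 471803 \left(- \frac{1}{164370}\right) = - \frac{471803}{164370}$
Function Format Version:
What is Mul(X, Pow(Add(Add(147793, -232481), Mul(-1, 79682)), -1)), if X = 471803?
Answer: Rational(-471803, 164370) ≈ -2.8704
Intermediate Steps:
Mul(X, Pow(Add(Add(147793, -232481), Mul(-1, 79682)), -1)) = Mul(471803, Pow(Add(Add(147793, -232481), Mul(-1, 79682)), -1)) = Mul(471803, Pow(Add(-84688, -79682), -1)) = Mul(471803, Pow(-164370, -1)) = Mul(471803, Rational(-1, 164370)) = Rational(-471803, 164370)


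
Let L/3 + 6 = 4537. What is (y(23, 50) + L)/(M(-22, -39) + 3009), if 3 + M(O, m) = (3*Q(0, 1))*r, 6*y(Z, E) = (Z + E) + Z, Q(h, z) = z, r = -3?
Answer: 13609/2997 ≈ 4.5409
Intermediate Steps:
L = 13593 (L = -18 + 3*4537 = -18 + 13611 = 13593)
y(Z, E) = Z/3 + E/6 (y(Z, E) = ((Z + E) + Z)/6 = ((E + Z) + Z)/6 = (E + 2*Z)/6 = Z/3 + E/6)
M(O, m) = -12 (M(O, m) = -3 + (3*1)*(-3) = -3 + 3*(-3) = -3 - 9 = -12)
(y(23, 50) + L)/(M(-22, -39) + 3009) = (((1/3)*23 + (1/6)*50) + 13593)/(-12 + 3009) = ((23/3 + 25/3) + 13593)/2997 = (16 + 13593)*(1/2997) = 13609*(1/2997) = 13609/2997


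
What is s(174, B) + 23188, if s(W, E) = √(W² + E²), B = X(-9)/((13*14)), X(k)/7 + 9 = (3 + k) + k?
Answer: 23188 + 6*√142133/13 ≈ 23362.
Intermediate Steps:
X(k) = -42 + 14*k (X(k) = -63 + 7*((3 + k) + k) = -63 + 7*(3 + 2*k) = -63 + (21 + 14*k) = -42 + 14*k)
B = -12/13 (B = (-42 + 14*(-9))/((13*14)) = (-42 - 126)/182 = -168*1/182 = -12/13 ≈ -0.92308)
s(W, E) = √(E² + W²)
s(174, B) + 23188 = √((-12/13)² + 174²) + 23188 = √(144/169 + 30276) + 23188 = √(5116788/169) + 23188 = 6*√142133/13 + 23188 = 23188 + 6*√142133/13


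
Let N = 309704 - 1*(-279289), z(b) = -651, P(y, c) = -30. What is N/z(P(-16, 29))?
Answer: -196331/217 ≈ -904.75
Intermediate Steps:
N = 588993 (N = 309704 + 279289 = 588993)
N/z(P(-16, 29)) = 588993/(-651) = 588993*(-1/651) = -196331/217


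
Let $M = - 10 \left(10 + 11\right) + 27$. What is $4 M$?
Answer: $-732$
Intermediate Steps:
$M = -183$ ($M = \left(-10\right) 21 + 27 = -210 + 27 = -183$)
$4 M = 4 \left(-183\right) = -732$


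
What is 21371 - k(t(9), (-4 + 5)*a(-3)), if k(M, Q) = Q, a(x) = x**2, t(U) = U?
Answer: 21362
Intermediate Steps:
21371 - k(t(9), (-4 + 5)*a(-3)) = 21371 - (-4 + 5)*(-3)**2 = 21371 - 9 = 21362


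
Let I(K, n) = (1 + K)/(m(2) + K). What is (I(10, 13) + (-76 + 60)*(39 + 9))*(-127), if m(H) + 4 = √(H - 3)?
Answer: 3600450/37 + 1397*I/37 ≈ 97310.0 + 37.757*I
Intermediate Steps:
m(H) = -4 + √(-3 + H) (m(H) = -4 + √(H - 3) = -4 + √(-3 + H))
I(K, n) = (1 + K)/(-4 + I + K) (I(K, n) = (1 + K)/((-4 + √(-3 + 2)) + K) = (1 + K)/((-4 + √(-1)) + K) = (1 + K)/((-4 + I) + K) = (1 + K)/(-4 + I + K))
(I(10, 13) + (-76 + 60)*(39 + 9))*(-127) = ((1 + 10)/(-4 + I + 10) + (-76 + 60)*(39 + 9))*(-127) = (11/(6 + I) - 16*48)*(-127) = (((6 - I)/37)*11 - 768)*(-127) = (11*(6 - I)/37 - 768)*(-127) = (-768 + 11*(6 - I)/37)*(-127) = 97536 - 1397*(6 - I)/37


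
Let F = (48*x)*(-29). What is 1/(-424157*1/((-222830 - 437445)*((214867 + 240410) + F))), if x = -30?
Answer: 328181105175/424157 ≈ 7.7373e+5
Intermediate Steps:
F = 41760 (F = (48*(-30))*(-29) = -1440*(-29) = 41760)
1/(-424157*1/((-222830 - 437445)*((214867 + 240410) + F))) = 1/(-424157*1/((-222830 - 437445)*((214867 + 240410) + 41760))) = 1/(-424157*(-1/(660275*(455277 + 41760)))) = 1/(-424157/(497037*(-660275))) = 1/(-424157/(-328181105175)) = 1/(-424157*(-1/328181105175)) = 1/(424157/328181105175) = 328181105175/424157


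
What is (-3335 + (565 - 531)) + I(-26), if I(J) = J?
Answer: -3327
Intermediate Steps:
(-3335 + (565 - 531)) + I(-26) = (-3335 + (565 - 531)) - 26 = (-3335 + 34) - 26 = -3301 - 26 = -3327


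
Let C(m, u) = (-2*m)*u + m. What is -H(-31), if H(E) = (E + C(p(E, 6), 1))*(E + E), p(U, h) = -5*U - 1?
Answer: -11470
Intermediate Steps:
p(U, h) = -1 - 5*U
C(m, u) = m - 2*m*u (C(m, u) = -2*m*u + m = m - 2*m*u)
H(E) = 2*E*(1 + 6*E) (H(E) = (E + (-1 - 5*E)*(1 - 2*1))*(E + E) = (E + (-1 - 5*E)*(1 - 2))*(2*E) = (E + (-1 - 5*E)*(-1))*(2*E) = (E + (1 + 5*E))*(2*E) = (1 + 6*E)*(2*E) = 2*E*(1 + 6*E))
-H(-31) = -2*(-31)*(1 + 6*(-31)) = -2*(-31)*(1 - 186) = -2*(-31)*(-185) = -1*11470 = -11470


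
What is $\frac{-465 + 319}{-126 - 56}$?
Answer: $\frac{73}{91} \approx 0.8022$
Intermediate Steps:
$\frac{-465 + 319}{-126 - 56} = - \frac{146}{-182} = \left(-146\right) \left(- \frac{1}{182}\right) = \frac{73}{91}$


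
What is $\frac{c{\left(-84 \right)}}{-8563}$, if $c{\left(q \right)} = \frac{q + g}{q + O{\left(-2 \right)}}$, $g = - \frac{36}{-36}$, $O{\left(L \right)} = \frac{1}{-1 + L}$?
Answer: $- \frac{249}{2166439} \approx -0.00011494$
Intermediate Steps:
$g = 1$ ($g = \left(-36\right) \left(- \frac{1}{36}\right) = 1$)
$c{\left(q \right)} = \frac{1 + q}{- \frac{1}{3} + q}$ ($c{\left(q \right)} = \frac{q + 1}{q + \frac{1}{-1 - 2}} = \frac{1 + q}{q + \frac{1}{-3}} = \frac{1 + q}{q - \frac{1}{3}} = \frac{1 + q}{- \frac{1}{3} + q}$)
$\frac{c{\left(-84 \right)}}{-8563} = \frac{3 \frac{1}{-1 + 3 \left(-84\right)} \left(1 - 84\right)}{-8563} = 3 \frac{1}{-1 - 252} \left(-83\right) \left(- \frac{1}{8563}\right) = 3 \frac{1}{-253} \left(-83\right) \left(- \frac{1}{8563}\right) = 3 \left(- \frac{1}{253}\right) \left(-83\right) \left(- \frac{1}{8563}\right) = \frac{249}{253} \left(- \frac{1}{8563}\right) = - \frac{249}{2166439}$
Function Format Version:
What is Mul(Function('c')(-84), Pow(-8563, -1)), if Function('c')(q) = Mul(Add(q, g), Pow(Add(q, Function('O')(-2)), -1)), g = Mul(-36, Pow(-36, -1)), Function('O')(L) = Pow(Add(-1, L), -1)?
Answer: Rational(-249, 2166439) ≈ -0.00011494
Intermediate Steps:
g = 1 (g = Mul(-36, Rational(-1, 36)) = 1)
Function('c')(q) = Mul(Pow(Add(Rational(-1, 3), q), -1), Add(1, q)) (Function('c')(q) = Mul(Add(q, 1), Pow(Add(q, Pow(Add(-1, -2), -1)), -1)) = Mul(Add(1, q), Pow(Add(q, Pow(-3, -1)), -1)) = Mul(Add(1, q), Pow(Add(q, Rational(-1, 3)), -1)) = Mul(Add(1, q), Pow(Add(Rational(-1, 3), q), -1)) = Mul(Pow(Add(Rational(-1, 3), q), -1), Add(1, q)))
Mul(Function('c')(-84), Pow(-8563, -1)) = Mul(Mul(3, Pow(Add(-1, Mul(3, -84)), -1), Add(1, -84)), Pow(-8563, -1)) = Mul(Mul(3, Pow(Add(-1, -252), -1), -83), Rational(-1, 8563)) = Mul(Mul(3, Pow(-253, -1), -83), Rational(-1, 8563)) = Mul(Mul(3, Rational(-1, 253), -83), Rational(-1, 8563)) = Mul(Rational(249, 253), Rational(-1, 8563)) = Rational(-249, 2166439)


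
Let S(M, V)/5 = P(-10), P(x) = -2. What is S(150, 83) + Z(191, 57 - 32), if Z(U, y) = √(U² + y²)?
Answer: -10 + √37106 ≈ 182.63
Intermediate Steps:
S(M, V) = -10 (S(M, V) = 5*(-2) = -10)
S(150, 83) + Z(191, 57 - 32) = -10 + √(191² + (57 - 32)²) = -10 + √(36481 + 25²) = -10 + √(36481 + 625) = -10 + √37106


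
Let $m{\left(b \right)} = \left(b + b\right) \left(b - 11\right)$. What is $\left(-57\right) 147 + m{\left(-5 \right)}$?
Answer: $-8219$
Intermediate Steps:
$m{\left(b \right)} = 2 b \left(-11 + b\right)$
$\left(-57\right) 147 + m{\left(-5 \right)} = \left(-57\right) 147 + 2 \left(-5\right) \left(-11 - 5\right) = -8379 + 2 \left(-5\right) \left(-16\right) = -8379 + 160 = -8219$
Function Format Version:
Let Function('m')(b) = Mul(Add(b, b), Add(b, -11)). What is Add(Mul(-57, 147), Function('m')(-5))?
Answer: -8219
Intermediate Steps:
Function('m')(b) = Mul(2, b, Add(-11, b)) (Function('m')(b) = Mul(Mul(2, b), Add(-11, b)) = Mul(2, b, Add(-11, b)))
Add(Mul(-57, 147), Function('m')(-5)) = Add(Mul(-57, 147), Mul(2, -5, Add(-11, -5))) = Add(-8379, Mul(2, -5, -16)) = Add(-8379, 160) = -8219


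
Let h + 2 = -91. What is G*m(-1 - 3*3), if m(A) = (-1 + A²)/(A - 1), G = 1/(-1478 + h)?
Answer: 9/1571 ≈ 0.0057288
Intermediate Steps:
h = -93 (h = -2 - 91 = -93)
G = -1/1571 (G = 1/(-1478 - 93) = 1/(-1571) = -1/1571 ≈ -0.00063654)
m(A) = (-1 + A²)/(-1 + A)
G*m(-1 - 3*3) = -(1 + (-1 - 3*3))/1571 = -(1 + (-1 - 9))/1571 = -(1 - 10)/1571 = -1/1571*(-9) = 9/1571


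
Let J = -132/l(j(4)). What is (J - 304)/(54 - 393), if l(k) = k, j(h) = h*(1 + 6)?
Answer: 2161/2373 ≈ 0.91066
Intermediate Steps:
j(h) = 7*h (j(h) = h*7 = 7*h)
J = -33/7 (J = -132/(7*4) = -132/28 = -132*1/28 = -33/7 ≈ -4.7143)
(J - 304)/(54 - 393) = (-33/7 - 304)/(54 - 393) = -2161/7/(-339) = -2161/7*(-1/339) = 2161/2373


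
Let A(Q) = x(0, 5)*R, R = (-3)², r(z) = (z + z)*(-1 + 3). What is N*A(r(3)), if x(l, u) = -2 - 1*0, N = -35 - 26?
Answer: 1098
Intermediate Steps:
N = -61
x(l, u) = -2 (x(l, u) = -2 + 0 = -2)
r(z) = 4*z (r(z) = (2*z)*2 = 4*z)
R = 9
A(Q) = -18 (A(Q) = -2*9 = -18)
N*A(r(3)) = -61*(-18) = 1098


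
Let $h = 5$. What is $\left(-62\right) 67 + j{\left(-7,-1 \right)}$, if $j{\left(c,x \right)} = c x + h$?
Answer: $-4142$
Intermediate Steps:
$j{\left(c,x \right)} = 5 + c x$ ($j{\left(c,x \right)} = c x + 5 = 5 + c x$)
$\left(-62\right) 67 + j{\left(-7,-1 \right)} = \left(-62\right) 67 + \left(5 - -7\right) = -4154 + \left(5 + 7\right) = -4154 + 12 = -4142$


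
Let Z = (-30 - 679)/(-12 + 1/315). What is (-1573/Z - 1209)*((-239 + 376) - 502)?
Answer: 20144815886/44667 ≈ 4.5100e+5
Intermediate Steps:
Z = 223335/3779 (Z = -709/(-12 + 1/315) = -709/(-3779/315) = -709*(-315/3779) = 223335/3779 ≈ 59.099)
(-1573/Z - 1209)*((-239 + 376) - 502) = (-1573/223335/3779 - 1209)*((-239 + 376) - 502) = (-1573*3779/223335 - 1209)*(137 - 502) = (-5944367/223335 - 1209)*(-365) = -275956382/223335*(-365) = 20144815886/44667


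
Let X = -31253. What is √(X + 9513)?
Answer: 2*I*√5435 ≈ 147.44*I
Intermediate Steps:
√(X + 9513) = √(-31253 + 9513) = √(-21740) = 2*I*√5435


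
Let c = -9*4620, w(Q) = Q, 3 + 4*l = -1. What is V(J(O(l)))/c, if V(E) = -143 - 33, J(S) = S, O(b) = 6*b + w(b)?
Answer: 4/945 ≈ 0.0042328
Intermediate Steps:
l = -1 (l = -¾ + (¼)*(-1) = -¾ - ¼ = -1)
O(b) = 7*b (O(b) = 6*b + b = 7*b)
c = -41580
V(E) = -176
V(J(O(l)))/c = -176/(-41580) = -176*(-1/41580) = 4/945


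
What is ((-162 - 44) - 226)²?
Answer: 186624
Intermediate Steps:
((-162 - 44) - 226)² = (-206 - 226)² = (-432)² = 186624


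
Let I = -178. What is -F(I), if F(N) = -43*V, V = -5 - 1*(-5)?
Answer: 0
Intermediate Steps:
V = 0 (V = -5 + 5 = 0)
F(N) = 0 (F(N) = -43*0 = 0)
-F(I) = -1*0 = 0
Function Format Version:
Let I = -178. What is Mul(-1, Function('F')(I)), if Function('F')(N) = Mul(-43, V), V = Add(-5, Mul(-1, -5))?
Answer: 0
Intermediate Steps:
V = 0 (V = Add(-5, 5) = 0)
Function('F')(N) = 0 (Function('F')(N) = Mul(-43, 0) = 0)
Mul(-1, Function('F')(I)) = Mul(-1, 0) = 0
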